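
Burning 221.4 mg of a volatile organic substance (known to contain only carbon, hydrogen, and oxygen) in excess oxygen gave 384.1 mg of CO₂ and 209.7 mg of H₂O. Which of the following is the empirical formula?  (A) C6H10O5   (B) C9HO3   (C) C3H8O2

mol C = 0.3841 g CO₂ ÷ 44.009 g/mol = 0.0087278 mol
mol H = 2 × 0.2097 g H₂O ÷ 18.015 g/mol = 0.023281 mol
mass O = 0.2214 − (0.10483 + 0.023467) = 0.093104 g → mol O = 0.093104 ÷ 15.999 = 0.0058194 mol
Divide by the smallest (0.0058194 mol): C 1.500, H 4.001, O 1.000
Multiplying each by 2 gives whole numbers: C 3.00, H 8.00, O 2.00

(C) C3H8O2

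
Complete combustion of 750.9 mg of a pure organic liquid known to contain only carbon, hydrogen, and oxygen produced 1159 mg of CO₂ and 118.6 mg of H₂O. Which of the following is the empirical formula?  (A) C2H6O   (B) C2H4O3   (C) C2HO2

(C) C2HO2

mol C = 1.159 g CO₂ ÷ 44.009 g/mol = 0.026336 mol
mol H = 2 × 0.1186 g H₂O ÷ 18.015 g/mol = 0.013167 mol
mass O = 0.7509 − (0.31632 + 0.013272) = 0.42131 g → mol O = 0.42131 ÷ 15.999 = 0.026334 mol
Divide by the smallest (0.013167 mol): C 2.000, H 1.000, O 2.000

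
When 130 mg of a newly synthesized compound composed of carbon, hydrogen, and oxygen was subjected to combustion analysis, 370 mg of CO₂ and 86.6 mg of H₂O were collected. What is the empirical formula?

C7H8O

mol C = 0.370 g CO₂ ÷ 44.009 g/mol = 0.008407 mol
mol H = 2 × 0.0866 g H₂O ÷ 18.015 g/mol = 0.009614 mol
mass O = 0.130 − (0.1010 + 0.009691) = 0.01933 g → mol O = 0.01933 ÷ 15.999 = 0.001208 mol
Divide by the smallest (0.001208 mol): C 6.959, H 7.958, O 1.000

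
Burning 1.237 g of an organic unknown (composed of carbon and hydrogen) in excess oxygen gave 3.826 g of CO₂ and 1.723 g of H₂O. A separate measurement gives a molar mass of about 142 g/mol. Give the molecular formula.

C10H22

mol C = 3.826 g CO₂ ÷ 44.009 g/mol = 0.086937 mol
mol H = 2 × 1.723 g H₂O ÷ 18.015 g/mol = 0.19129 mol
Divide by the smallest (0.086937 mol): C 1.000, H 2.200
Multiplying each by 5 gives whole numbers: C 5.00, H 11.00
Empirical formula: C5H11
Empirical-formula mass = 71.14 g/mol; 142 ÷ 71.14 ≈ 2, so the molecular formula is C10H22.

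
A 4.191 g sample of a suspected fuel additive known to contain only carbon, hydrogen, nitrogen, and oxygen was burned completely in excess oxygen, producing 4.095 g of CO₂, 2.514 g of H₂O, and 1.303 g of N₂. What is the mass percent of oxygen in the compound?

mol C = 4.095 g CO₂ ÷ 44.009 g/mol = 0.093049 mol
mol H = 2 × 2.514 g H₂O ÷ 18.015 g/mol = 0.27910 mol
mol N = 2 × 1.303 g N₂ ÷ 28.014 g/mol = 0.093025 mol
mass O = 4.191 − (1.1176 + 0.28133 + 1.3030) = 1.4891 g → mol O = 1.4891 ÷ 15.999 = 0.093072 mol
mass % O = 1.4891 g ÷ 4.191 g × 100%

35.53%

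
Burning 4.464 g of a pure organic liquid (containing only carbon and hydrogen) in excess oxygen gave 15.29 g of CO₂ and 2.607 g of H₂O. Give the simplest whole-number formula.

mol C = 15.29 g CO₂ ÷ 44.009 g/mol = 0.34743 mol
mol H = 2 × 2.607 g H₂O ÷ 18.015 g/mol = 0.28943 mol
Divide by the smallest (0.28943 mol): C 1.200, H 1.000
Multiplying each by 5 gives whole numbers: C 6.00, H 5.00

C6H5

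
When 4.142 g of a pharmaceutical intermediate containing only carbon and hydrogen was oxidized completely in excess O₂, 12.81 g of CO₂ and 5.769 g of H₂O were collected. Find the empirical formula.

mol C = 12.81 g CO₂ ÷ 44.009 g/mol = 0.29108 mol
mol H = 2 × 5.769 g H₂O ÷ 18.015 g/mol = 0.64047 mol
Divide by the smallest (0.29108 mol): C 1.000, H 2.200
Multiplying each by 5 gives whole numbers: C 5.00, H 11.00

C5H11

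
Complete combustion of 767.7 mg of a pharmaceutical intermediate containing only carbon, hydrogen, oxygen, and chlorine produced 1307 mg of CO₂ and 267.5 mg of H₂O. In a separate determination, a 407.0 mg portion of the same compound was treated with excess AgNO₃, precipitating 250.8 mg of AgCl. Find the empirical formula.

mol C = 1.307 g CO₂ ÷ 44.009 g/mol = 0.029698 mol
mol H = 2 × 0.2675 g H₂O ÷ 18.015 g/mol = 0.029697 mol
From the AgCl data: mol Cl per gram of compound = (0.2508 ÷ 143.318) ÷ 0.4070 = 0.0042996 mol/g, so in the 0.7677 g combustion sample mol Cl = 0.0033008 mol
mass O = 0.7677 − (0.35671 + 0.029935 + 0.11701) = 0.26404 g → mol O = 0.26404 ÷ 15.999 = 0.016504 mol
Divide by the smallest (0.0033008 mol): C 8.997, H 8.997, Cl 1.000, O 5.000

C9H9ClO5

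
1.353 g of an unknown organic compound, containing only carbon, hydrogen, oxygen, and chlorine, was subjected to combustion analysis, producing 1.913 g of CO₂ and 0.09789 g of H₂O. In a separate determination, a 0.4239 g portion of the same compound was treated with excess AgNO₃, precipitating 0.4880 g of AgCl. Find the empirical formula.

C8H2Cl2O5

mol C = 1.913 g CO₂ ÷ 44.009 g/mol = 0.043468 mol
mol H = 2 × 0.09789 g H₂O ÷ 18.015 g/mol = 0.010868 mol
From the AgCl data: mol Cl per gram of compound = (0.4880 ÷ 143.318) ÷ 0.4239 = 0.0080326 mol/g, so in the 1.353 g combustion sample mol Cl = 0.010868 mol
mass O = 1.353 − (0.52210 + 0.010955 + 0.38527) = 0.43467 g → mol O = 0.43467 ÷ 15.999 = 0.027169 mol
Divide by the smallest (0.010868 mol): C 4.000, H 1.000, Cl 1.000, O 2.500
Multiplying each by 2 gives whole numbers: C 8.00, H 2.00, Cl 2.00, O 5.00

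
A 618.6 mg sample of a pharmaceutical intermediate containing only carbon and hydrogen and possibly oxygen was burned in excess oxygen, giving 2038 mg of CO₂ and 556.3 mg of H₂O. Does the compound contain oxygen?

no

mol C = 2.038 g CO₂ ÷ 44.009 g/mol = 0.046309 mol
mol H = 2 × 0.5563 g H₂O ÷ 18.015 g/mol = 0.061760 mol
C and H together account for 0.61847 g — essentially the entire 0.6186 g sample — so the compound contains no oxygen.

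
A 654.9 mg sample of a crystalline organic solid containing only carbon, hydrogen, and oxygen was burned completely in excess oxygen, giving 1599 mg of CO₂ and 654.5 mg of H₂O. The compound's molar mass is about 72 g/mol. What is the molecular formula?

C4H8O

mol C = 1.599 g CO₂ ÷ 44.009 g/mol = 0.036333 mol
mol H = 2 × 0.6545 g H₂O ÷ 18.015 g/mol = 0.072662 mol
mass O = 0.6549 − (0.43640 + 0.073243) = 0.14526 g → mol O = 0.14526 ÷ 15.999 = 0.0090790 mol
Divide by the smallest (0.0090790 mol): C 4.002, H 8.003, O 1.000
Empirical formula: C4H8O
Empirical-formula mass = 72.11 g/mol; 72 ÷ 72.11 ≈ 1, so the molecular formula is C4H8O.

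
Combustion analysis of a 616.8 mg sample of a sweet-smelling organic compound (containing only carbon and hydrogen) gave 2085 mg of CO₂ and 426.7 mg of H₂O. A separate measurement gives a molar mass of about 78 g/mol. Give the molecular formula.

C6H6

mol C = 2.085 g CO₂ ÷ 44.009 g/mol = 0.047377 mol
mol H = 2 × 0.4267 g H₂O ÷ 18.015 g/mol = 0.047372 mol
Divide by the smallest (0.047372 mol): C 1.000, H 1.000
Empirical formula: CH
Empirical-formula mass = 13.02 g/mol; 78 ÷ 13.02 ≈ 6, so the molecular formula is C6H6.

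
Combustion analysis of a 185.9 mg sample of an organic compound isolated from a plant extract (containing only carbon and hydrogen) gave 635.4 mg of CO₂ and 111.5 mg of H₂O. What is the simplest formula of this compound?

mol C = 0.6354 g CO₂ ÷ 44.009 g/mol = 0.014438 mol
mol H = 2 × 0.1115 g H₂O ÷ 18.015 g/mol = 0.012379 mol
Divide by the smallest (0.012379 mol): C 1.166, H 1.000
Multiplying each by 6 gives whole numbers: C 7.00, H 6.00

C7H6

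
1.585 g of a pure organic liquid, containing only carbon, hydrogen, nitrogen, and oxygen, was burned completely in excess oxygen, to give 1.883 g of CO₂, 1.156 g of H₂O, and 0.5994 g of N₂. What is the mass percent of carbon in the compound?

mol C = 1.883 g CO₂ ÷ 44.009 g/mol = 0.042787 mol
mol H = 2 × 1.156 g H₂O ÷ 18.015 g/mol = 0.12834 mol
mol N = 2 × 0.5994 g N₂ ÷ 28.014 g/mol = 0.042793 mol
mass O = 1.585 − (0.51391 + 0.12936 + 0.59940) = 0.34232 g → mol O = 0.34232 ÷ 15.999 = 0.021397 mol
mass % C = 0.51391 g ÷ 1.585 g × 100%

32.42%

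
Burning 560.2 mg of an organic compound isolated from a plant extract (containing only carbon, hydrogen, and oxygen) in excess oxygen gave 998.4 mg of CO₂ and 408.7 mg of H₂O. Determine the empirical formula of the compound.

C3H6O2

mol C = 0.9984 g CO₂ ÷ 44.009 g/mol = 0.022686 mol
mol H = 2 × 0.4087 g H₂O ÷ 18.015 g/mol = 0.045373 mol
mass O = 0.5602 − (0.27248 + 0.045736) = 0.24198 g → mol O = 0.24198 ÷ 15.999 = 0.015125 mol
Divide by the smallest (0.015125 mol): C 1.500, H 3.000, O 1.000
Multiplying each by 2 gives whole numbers: C 3.00, H 6.00, O 2.00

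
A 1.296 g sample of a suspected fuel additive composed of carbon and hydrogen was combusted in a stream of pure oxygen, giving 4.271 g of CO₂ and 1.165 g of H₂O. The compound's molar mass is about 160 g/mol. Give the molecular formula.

C12H16

mol C = 4.271 g CO₂ ÷ 44.009 g/mol = 0.097048 mol
mol H = 2 × 1.165 g H₂O ÷ 18.015 g/mol = 0.12934 mol
Divide by the smallest (0.097048 mol): C 1.000, H 1.333
Multiplying each by 3 gives whole numbers: C 3.00, H 4.00
Empirical formula: C3H4
Empirical-formula mass = 40.06 g/mol; 160 ÷ 40.06 ≈ 4, so the molecular formula is C12H16.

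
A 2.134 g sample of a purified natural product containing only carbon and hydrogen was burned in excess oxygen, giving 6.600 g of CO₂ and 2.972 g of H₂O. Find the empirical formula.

C5H11

mol C = 6.600 g CO₂ ÷ 44.009 g/mol = 0.14997 mol
mol H = 2 × 2.972 g H₂O ÷ 18.015 g/mol = 0.32995 mol
Divide by the smallest (0.14997 mol): C 1.000, H 2.200
Multiplying each by 5 gives whole numbers: C 5.00, H 11.00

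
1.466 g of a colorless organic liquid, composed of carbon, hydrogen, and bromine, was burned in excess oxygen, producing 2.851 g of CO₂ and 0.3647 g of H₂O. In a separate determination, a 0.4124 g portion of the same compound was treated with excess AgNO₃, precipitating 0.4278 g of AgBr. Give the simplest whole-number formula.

C8H5Br

mol C = 2.851 g CO₂ ÷ 44.009 g/mol = 0.064782 mol
mol H = 2 × 0.3647 g H₂O ÷ 18.015 g/mol = 0.040488 mol
From the AgBr data: mol Br per gram of compound = (0.4278 ÷ 187.772) ÷ 0.4124 = 0.0055245 mol/g, so in the 1.466 g combustion sample mol Br = 0.0080989 mol
Divide by the smallest (0.0080989 mol): C 7.999, H 4.999, Br 1.000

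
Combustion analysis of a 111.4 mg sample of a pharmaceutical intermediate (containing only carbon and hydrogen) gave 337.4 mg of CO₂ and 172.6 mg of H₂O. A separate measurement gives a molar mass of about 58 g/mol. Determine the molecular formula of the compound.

mol C = 0.3374 g CO₂ ÷ 44.009 g/mol = 0.0076666 mol
mol H = 2 × 0.1726 g H₂O ÷ 18.015 g/mol = 0.019162 mol
Divide by the smallest (0.0076666 mol): C 1.000, H 2.499
Multiplying each by 2 gives whole numbers: C 2.00, H 5.00
Empirical formula: C2H5
Empirical-formula mass = 29.06 g/mol; 58 ÷ 29.06 ≈ 2, so the molecular formula is C4H10.

C4H10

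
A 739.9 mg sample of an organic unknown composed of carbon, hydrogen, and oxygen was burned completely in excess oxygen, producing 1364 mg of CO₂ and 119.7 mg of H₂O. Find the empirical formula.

mol C = 1.364 g CO₂ ÷ 44.009 g/mol = 0.030994 mol
mol H = 2 × 0.1197 g H₂O ÷ 18.015 g/mol = 0.013289 mol
mass O = 0.7399 − (0.37226 + 0.013395) = 0.35424 g → mol O = 0.35424 ÷ 15.999 = 0.022141 mol
Divide by the smallest (0.013289 mol): C 2.332, H 1.000, O 1.666
Multiplying each by 3 gives whole numbers: C 7.00, H 3.00, O 5.00

C7H3O5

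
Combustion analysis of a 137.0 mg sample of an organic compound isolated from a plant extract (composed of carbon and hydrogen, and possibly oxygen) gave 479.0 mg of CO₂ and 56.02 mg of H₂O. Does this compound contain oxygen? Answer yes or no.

no

mol C = 0.4790 g CO₂ ÷ 44.009 g/mol = 0.010884 mol
mol H = 2 × 0.05602 g H₂O ÷ 18.015 g/mol = 0.0062193 mol
C and H together account for 0.13700 g — essentially the entire 0.1370 g sample — so the compound contains no oxygen.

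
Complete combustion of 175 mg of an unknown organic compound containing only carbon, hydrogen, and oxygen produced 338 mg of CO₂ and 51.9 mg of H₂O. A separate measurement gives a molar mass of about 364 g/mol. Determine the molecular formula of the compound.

C16H12O10

mol C = 0.338 g CO₂ ÷ 44.009 g/mol = 0.007680 mol
mol H = 2 × 0.0519 g H₂O ÷ 18.015 g/mol = 0.005762 mol
mass O = 0.175 − (0.09225 + 0.005808) = 0.07694 g → mol O = 0.07694 ÷ 15.999 = 0.004809 mol
Divide by the smallest (0.004809 mol): C 1.597, H 1.198, O 1.000
Multiplying each by 5 gives whole numbers: C 7.98, H 5.99, O 5.00
Empirical formula: C8H6O5
Empirical-formula mass = 182.13 g/mol; 364 ÷ 182.13 ≈ 2, so the molecular formula is C16H12O10.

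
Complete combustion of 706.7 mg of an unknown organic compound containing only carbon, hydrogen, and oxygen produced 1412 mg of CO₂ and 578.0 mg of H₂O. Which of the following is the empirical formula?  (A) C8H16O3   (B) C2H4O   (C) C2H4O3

mol C = 1.412 g CO₂ ÷ 44.009 g/mol = 0.032084 mol
mol H = 2 × 0.5780 g H₂O ÷ 18.015 g/mol = 0.064169 mol
mass O = 0.7067 − (0.38537 + 0.064682) = 0.25665 g → mol O = 0.25665 ÷ 15.999 = 0.016042 mol
Divide by the smallest (0.016042 mol): C 2.000, H 4.000, O 1.000

(B) C2H4O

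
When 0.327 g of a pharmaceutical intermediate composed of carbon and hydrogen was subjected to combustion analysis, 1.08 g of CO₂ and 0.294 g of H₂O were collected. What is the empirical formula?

C3H4

mol C = 1.08 g CO₂ ÷ 44.009 g/mol = 0.02454 mol
mol H = 2 × 0.294 g H₂O ÷ 18.015 g/mol = 0.03264 mol
Divide by the smallest (0.02454 mol): C 1.000, H 1.330
Multiplying each by 3 gives whole numbers: C 3.00, H 3.99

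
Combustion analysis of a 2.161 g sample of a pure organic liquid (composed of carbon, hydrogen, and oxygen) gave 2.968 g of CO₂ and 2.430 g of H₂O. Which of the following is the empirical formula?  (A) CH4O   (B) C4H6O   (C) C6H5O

mol C = 2.968 g CO₂ ÷ 44.009 g/mol = 0.067441 mol
mol H = 2 × 2.430 g H₂O ÷ 18.015 g/mol = 0.26978 mol
mass O = 2.161 − (0.81003 + 0.27193) = 1.0790 g → mol O = 1.0790 ÷ 15.999 = 0.067444 mol
Divide by the smallest (0.067441 mol): C 1.000, H 4.000, O 1.000

(A) CH4O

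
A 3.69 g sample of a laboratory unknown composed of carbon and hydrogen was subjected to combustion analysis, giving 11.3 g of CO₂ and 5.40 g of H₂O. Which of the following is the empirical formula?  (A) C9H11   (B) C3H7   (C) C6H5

(B) C3H7

mol C = 11.3 g CO₂ ÷ 44.009 g/mol = 0.2568 mol
mol H = 2 × 5.40 g H₂O ÷ 18.015 g/mol = 0.5995 mol
Divide by the smallest (0.2568 mol): C 1.000, H 2.335
Multiplying each by 3 gives whole numbers: C 3.00, H 7.00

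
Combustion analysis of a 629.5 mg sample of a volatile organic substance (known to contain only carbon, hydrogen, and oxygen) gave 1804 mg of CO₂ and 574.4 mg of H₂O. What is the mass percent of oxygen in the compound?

11.58%

mol C = 1.804 g CO₂ ÷ 44.009 g/mol = 0.040992 mol
mol H = 2 × 0.5744 g H₂O ÷ 18.015 g/mol = 0.063769 mol
mass O = 0.6295 − (0.49235 + 0.064279) = 0.072870 g → mol O = 0.072870 ÷ 15.999 = 0.0045547 mol
mass % O = 0.072870 g ÷ 0.6295 g × 100%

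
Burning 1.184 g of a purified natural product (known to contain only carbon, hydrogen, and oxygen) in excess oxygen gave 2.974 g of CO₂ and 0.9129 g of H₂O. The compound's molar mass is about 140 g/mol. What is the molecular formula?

C8H12O2

mol C = 2.974 g CO₂ ÷ 44.009 g/mol = 0.067577 mol
mol H = 2 × 0.9129 g H₂O ÷ 18.015 g/mol = 0.10135 mol
mass O = 1.184 − (0.81167 + 0.10216) = 0.27017 g → mol O = 0.27017 ÷ 15.999 = 0.016887 mol
Divide by the smallest (0.016887 mol): C 4.002, H 6.002, O 1.000
Empirical formula: C4H6O
Empirical-formula mass = 70.09 g/mol; 140 ÷ 70.09 ≈ 2, so the molecular formula is C8H12O2.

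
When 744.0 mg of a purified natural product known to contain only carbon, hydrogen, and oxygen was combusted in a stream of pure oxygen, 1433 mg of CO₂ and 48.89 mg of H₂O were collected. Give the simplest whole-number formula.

mol C = 1.433 g CO₂ ÷ 44.009 g/mol = 0.032562 mol
mol H = 2 × 0.04889 g H₂O ÷ 18.015 g/mol = 0.0054277 mol
mass O = 0.7440 − (0.39110 + 0.0054711) = 0.34743 g → mol O = 0.34743 ÷ 15.999 = 0.021716 mol
Divide by the smallest (0.0054277 mol): C 5.999, H 1.000, O 4.001

C6HO4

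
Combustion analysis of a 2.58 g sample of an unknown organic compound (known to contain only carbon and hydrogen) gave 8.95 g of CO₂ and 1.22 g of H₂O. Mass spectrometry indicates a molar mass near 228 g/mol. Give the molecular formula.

C18H12

mol C = 8.95 g CO₂ ÷ 44.009 g/mol = 0.2034 mol
mol H = 2 × 1.22 g H₂O ÷ 18.015 g/mol = 0.1354 mol
Divide by the smallest (0.1354 mol): C 1.502, H 1.000
Multiplying each by 2 gives whole numbers: C 3.00, H 2.00
Empirical formula: C3H2
Empirical-formula mass = 38.05 g/mol; 228 ÷ 38.05 ≈ 6, so the molecular formula is C18H12.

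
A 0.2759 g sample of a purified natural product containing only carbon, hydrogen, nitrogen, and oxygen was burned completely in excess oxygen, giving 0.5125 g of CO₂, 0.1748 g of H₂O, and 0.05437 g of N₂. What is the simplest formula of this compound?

C3H5NO

mol C = 0.5125 g CO₂ ÷ 44.009 g/mol = 0.011645 mol
mol H = 2 × 0.1748 g H₂O ÷ 18.015 g/mol = 0.019406 mol
mol N = 2 × 0.05437 g N₂ ÷ 28.014 g/mol = 0.0038816 mol
mass O = 0.2759 − (0.13987 + 0.019561 + 0.054370) = 0.062096 g → mol O = 0.062096 ÷ 15.999 = 0.0038813 mol
Divide by the smallest (0.0038813 mol): C 3.000, H 5.000, N 1.000, O 1.000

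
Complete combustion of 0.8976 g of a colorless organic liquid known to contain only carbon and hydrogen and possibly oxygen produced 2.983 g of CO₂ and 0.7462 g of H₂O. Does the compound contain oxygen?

mol C = 2.983 g CO₂ ÷ 44.009 g/mol = 0.067782 mol
mol H = 2 × 0.7462 g H₂O ÷ 18.015 g/mol = 0.082842 mol
C and H together account for 0.89763 g — essentially the entire 0.8976 g sample — so the compound contains no oxygen.

no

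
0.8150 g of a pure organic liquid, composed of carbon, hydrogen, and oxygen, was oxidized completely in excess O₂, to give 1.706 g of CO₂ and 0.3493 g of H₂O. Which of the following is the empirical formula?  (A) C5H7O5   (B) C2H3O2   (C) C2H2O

(C) C2H2O

mol C = 1.706 g CO₂ ÷ 44.009 g/mol = 0.038765 mol
mol H = 2 × 0.3493 g H₂O ÷ 18.015 g/mol = 0.038779 mol
mass O = 0.8150 − (0.46560 + 0.039089) = 0.31031 g → mol O = 0.31031 ÷ 15.999 = 0.019395 mol
Divide by the smallest (0.019395 mol): C 1.999, H 1.999, O 1.000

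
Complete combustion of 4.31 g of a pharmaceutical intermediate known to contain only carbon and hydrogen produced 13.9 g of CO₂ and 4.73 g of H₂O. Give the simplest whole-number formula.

mol C = 13.9 g CO₂ ÷ 44.009 g/mol = 0.3158 mol
mol H = 2 × 4.73 g H₂O ÷ 18.015 g/mol = 0.5251 mol
Divide by the smallest (0.3158 mol): C 1.000, H 1.663
Multiplying each by 3 gives whole numbers: C 3.00, H 4.99

C3H5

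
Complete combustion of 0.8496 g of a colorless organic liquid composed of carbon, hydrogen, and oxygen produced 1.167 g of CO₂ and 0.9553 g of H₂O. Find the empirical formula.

mol C = 1.167 g CO₂ ÷ 44.009 g/mol = 0.026517 mol
mol H = 2 × 0.9553 g H₂O ÷ 18.015 g/mol = 0.10606 mol
mass O = 0.8496 − (0.31850 + 0.10690) = 0.42420 g → mol O = 0.42420 ÷ 15.999 = 0.026514 mol
Divide by the smallest (0.026514 mol): C 1.000, H 4.000, O 1.000

CH4O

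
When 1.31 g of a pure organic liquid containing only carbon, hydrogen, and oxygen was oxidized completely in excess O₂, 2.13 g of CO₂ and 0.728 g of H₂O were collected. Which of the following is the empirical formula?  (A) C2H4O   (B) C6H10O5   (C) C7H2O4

mol C = 2.13 g CO₂ ÷ 44.009 g/mol = 0.04840 mol
mol H = 2 × 0.728 g H₂O ÷ 18.015 g/mol = 0.08082 mol
mass O = 1.31 − (0.5813 + 0.08147) = 0.6472 g → mol O = 0.6472 ÷ 15.999 = 0.04045 mol
Divide by the smallest (0.04045 mol): C 1.196, H 1.998, O 1.000
Multiplying each by 5 gives whole numbers: C 5.98, H 9.99, O 5.00

(B) C6H10O5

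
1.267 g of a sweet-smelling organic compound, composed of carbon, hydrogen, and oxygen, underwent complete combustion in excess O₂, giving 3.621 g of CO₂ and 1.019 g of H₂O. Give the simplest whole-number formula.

C8H11O

mol C = 3.621 g CO₂ ÷ 44.009 g/mol = 0.082279 mol
mol H = 2 × 1.019 g H₂O ÷ 18.015 g/mol = 0.11313 mol
mass O = 1.267 − (0.98825 + 0.11403) = 0.16472 g → mol O = 0.16472 ÷ 15.999 = 0.010296 mol
Divide by the smallest (0.010296 mol): C 7.992, H 10.988, O 1.000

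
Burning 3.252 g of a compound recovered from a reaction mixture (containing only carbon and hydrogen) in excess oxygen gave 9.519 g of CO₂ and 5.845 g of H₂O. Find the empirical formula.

mol C = 9.519 g CO₂ ÷ 44.009 g/mol = 0.21630 mol
mol H = 2 × 5.845 g H₂O ÷ 18.015 g/mol = 0.64890 mol
Divide by the smallest (0.21630 mol): C 1.000, H 3.000

CH3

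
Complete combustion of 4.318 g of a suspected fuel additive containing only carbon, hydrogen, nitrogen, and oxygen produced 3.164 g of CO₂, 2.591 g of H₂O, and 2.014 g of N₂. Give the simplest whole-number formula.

CH4N2O

mol C = 3.164 g CO₂ ÷ 44.009 g/mol = 0.071894 mol
mol H = 2 × 2.591 g H₂O ÷ 18.015 g/mol = 0.28765 mol
mol N = 2 × 2.014 g N₂ ÷ 28.014 g/mol = 0.14379 mol
mass O = 4.318 − (0.86352 + 0.28995 + 2.0140) = 1.1505 g → mol O = 1.1505 ÷ 15.999 = 0.071912 mol
Divide by the smallest (0.071894 mol): C 1.000, H 4.001, N 2.000, O 1.000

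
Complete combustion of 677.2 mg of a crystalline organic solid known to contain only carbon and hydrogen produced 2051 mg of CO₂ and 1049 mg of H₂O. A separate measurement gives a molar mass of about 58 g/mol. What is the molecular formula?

mol C = 2.051 g CO₂ ÷ 44.009 g/mol = 0.046604 mol
mol H = 2 × 1.049 g H₂O ÷ 18.015 g/mol = 0.11646 mol
Divide by the smallest (0.046604 mol): C 1.000, H 2.499
Multiplying each by 2 gives whole numbers: C 2.00, H 5.00
Empirical formula: C2H5
Empirical-formula mass = 29.06 g/mol; 58 ÷ 29.06 ≈ 2, so the molecular formula is C4H10.

C4H10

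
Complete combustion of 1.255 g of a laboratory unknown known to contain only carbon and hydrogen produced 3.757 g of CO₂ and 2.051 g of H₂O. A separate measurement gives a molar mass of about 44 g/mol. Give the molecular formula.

C3H8

mol C = 3.757 g CO₂ ÷ 44.009 g/mol = 0.085369 mol
mol H = 2 × 2.051 g H₂O ÷ 18.015 g/mol = 0.22770 mol
Divide by the smallest (0.085369 mol): C 1.000, H 2.667
Multiplying each by 3 gives whole numbers: C 3.00, H 8.00
Empirical formula: C3H8
Empirical-formula mass = 44.10 g/mol; 44 ÷ 44.10 ≈ 1, so the molecular formula is C3H8.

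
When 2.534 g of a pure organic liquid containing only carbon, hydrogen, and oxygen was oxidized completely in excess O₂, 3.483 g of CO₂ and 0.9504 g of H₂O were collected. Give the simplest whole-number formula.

C6H8O7

mol C = 3.483 g CO₂ ÷ 44.009 g/mol = 0.079143 mol
mol H = 2 × 0.9504 g H₂O ÷ 18.015 g/mol = 0.10551 mol
mass O = 2.534 − (0.95059 + 0.10636) = 1.4771 g → mol O = 1.4771 ÷ 15.999 = 0.092322 mol
Divide by the smallest (0.079143 mol): C 1.000, H 1.333, O 1.167
Multiplying each by 6 gives whole numbers: C 6.00, H 8.00, O 7.00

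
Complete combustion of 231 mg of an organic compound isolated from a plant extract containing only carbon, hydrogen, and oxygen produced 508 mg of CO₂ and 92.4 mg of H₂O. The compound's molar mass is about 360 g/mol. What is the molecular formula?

C18H16O8

mol C = 0.508 g CO₂ ÷ 44.009 g/mol = 0.01154 mol
mol H = 2 × 0.0924 g H₂O ÷ 18.015 g/mol = 0.01026 mol
mass O = 0.231 − (0.1386 + 0.01034) = 0.08202 g → mol O = 0.08202 ÷ 15.999 = 0.005126 mol
Divide by the smallest (0.005126 mol): C 2.252, H 2.001, O 1.000
Multiplying each by 4 gives whole numbers: C 9.01, H 8.00, O 4.00
Empirical formula: C9H8O4
Empirical-formula mass = 180.16 g/mol; 360 ÷ 180.16 ≈ 2, so the molecular formula is C18H16O8.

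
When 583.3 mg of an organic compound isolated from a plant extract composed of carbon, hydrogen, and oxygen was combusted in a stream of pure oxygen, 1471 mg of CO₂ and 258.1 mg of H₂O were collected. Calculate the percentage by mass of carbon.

mol C = 1.471 g CO₂ ÷ 44.009 g/mol = 0.033425 mol
mol H = 2 × 0.2581 g H₂O ÷ 18.015 g/mol = 0.028654 mol
mass O = 0.5833 − (0.40147 + 0.028883) = 0.15295 g → mol O = 0.15295 ÷ 15.999 = 0.0095599 mol
mass % C = 0.40147 g ÷ 0.5833 g × 100%

68.83%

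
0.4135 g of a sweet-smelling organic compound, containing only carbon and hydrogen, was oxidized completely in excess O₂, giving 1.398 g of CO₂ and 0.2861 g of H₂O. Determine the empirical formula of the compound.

CH

mol C = 1.398 g CO₂ ÷ 44.009 g/mol = 0.031766 mol
mol H = 2 × 0.2861 g H₂O ÷ 18.015 g/mol = 0.031762 mol
Divide by the smallest (0.031762 mol): C 1.000, H 1.000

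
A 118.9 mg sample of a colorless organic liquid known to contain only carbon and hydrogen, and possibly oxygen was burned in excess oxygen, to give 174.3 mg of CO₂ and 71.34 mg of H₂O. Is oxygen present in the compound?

yes

mol C = 0.1743 g CO₂ ÷ 44.009 g/mol = 0.0039606 mol
mol H = 2 × 0.07134 g H₂O ÷ 18.015 g/mol = 0.0079201 mol
C and H account for only 0.055554 g of the 0.1189 g sample; the remaining 0.063346 g must be oxygen.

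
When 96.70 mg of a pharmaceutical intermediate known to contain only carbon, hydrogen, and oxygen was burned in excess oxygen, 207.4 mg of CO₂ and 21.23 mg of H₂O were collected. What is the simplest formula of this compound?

C2HO

mol C = 0.2074 g CO₂ ÷ 44.009 g/mol = 0.0047127 mol
mol H = 2 × 0.02123 g H₂O ÷ 18.015 g/mol = 0.0023569 mol
mass O = 0.09670 − (0.056604 + 0.0023758) = 0.037720 g → mol O = 0.037720 ÷ 15.999 = 0.0023577 mol
Divide by the smallest (0.0023569 mol): C 2.000, H 1.000, O 1.000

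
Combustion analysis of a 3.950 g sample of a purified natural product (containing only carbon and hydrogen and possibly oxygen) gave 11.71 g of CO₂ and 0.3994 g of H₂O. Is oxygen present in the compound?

mol C = 11.71 g CO₂ ÷ 44.009 g/mol = 0.26608 mol
mol H = 2 × 0.3994 g H₂O ÷ 18.015 g/mol = 0.044341 mol
C and H account for only 3.2406 g of the 3.950 g sample; the remaining 0.70939 g must be oxygen.

yes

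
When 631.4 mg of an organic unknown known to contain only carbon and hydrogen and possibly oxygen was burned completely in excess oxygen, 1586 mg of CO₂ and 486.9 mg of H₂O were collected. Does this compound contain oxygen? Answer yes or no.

mol C = 1.586 g CO₂ ÷ 44.009 g/mol = 0.036038 mol
mol H = 2 × 0.4869 g H₂O ÷ 18.015 g/mol = 0.054055 mol
C and H account for only 0.48734 g of the 0.6314 g sample; the remaining 0.14406 g must be oxygen.

yes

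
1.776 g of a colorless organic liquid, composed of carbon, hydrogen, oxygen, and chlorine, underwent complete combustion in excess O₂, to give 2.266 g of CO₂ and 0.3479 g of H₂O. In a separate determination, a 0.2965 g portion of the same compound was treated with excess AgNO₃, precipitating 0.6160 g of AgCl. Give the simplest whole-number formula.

mol C = 2.266 g CO₂ ÷ 44.009 g/mol = 0.051489 mol
mol H = 2 × 0.3479 g H₂O ÷ 18.015 g/mol = 0.038623 mol
From the AgCl data: mol Cl per gram of compound = (0.6160 ÷ 143.318) ÷ 0.2965 = 0.014496 mol/g, so in the 1.776 g combustion sample mol Cl = 0.025745 mol
mass O = 1.776 − (0.61844 + 0.038932 + 0.91267) = 0.20596 g → mol O = 0.20596 ÷ 15.999 = 0.012873 mol
Divide by the smallest (0.012873 mol): C 4.000, H 3.000, Cl 2.000, O 1.000

C4H3Cl2O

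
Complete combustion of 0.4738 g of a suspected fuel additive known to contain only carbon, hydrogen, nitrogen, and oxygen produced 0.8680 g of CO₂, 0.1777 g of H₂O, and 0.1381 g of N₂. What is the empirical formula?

mol C = 0.8680 g CO₂ ÷ 44.009 g/mol = 0.019723 mol
mol H = 2 × 0.1777 g H₂O ÷ 18.015 g/mol = 0.019728 mol
mol N = 2 × 0.1381 g N₂ ÷ 28.014 g/mol = 0.0098594 mol
mass O = 0.4738 − (0.23690 + 0.019886 + 0.13810) = 0.078918 g → mol O = 0.078918 ÷ 15.999 = 0.0049327 mol
Divide by the smallest (0.0049327 mol): C 3.998, H 3.999, N 1.999, O 1.000

C4H4N2O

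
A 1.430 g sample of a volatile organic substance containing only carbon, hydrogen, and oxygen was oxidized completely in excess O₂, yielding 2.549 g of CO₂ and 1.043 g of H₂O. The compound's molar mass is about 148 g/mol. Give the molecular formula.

C6H12O4

mol C = 2.549 g CO₂ ÷ 44.009 g/mol = 0.057920 mol
mol H = 2 × 1.043 g H₂O ÷ 18.015 g/mol = 0.11579 mol
mass O = 1.430 − (0.69568 + 0.11672) = 0.61760 g → mol O = 0.61760 ÷ 15.999 = 0.038603 mol
Divide by the smallest (0.038603 mol): C 1.500, H 3.000, O 1.000
Multiplying each by 2 gives whole numbers: C 3.00, H 6.00, O 2.00
Empirical formula: C3H6O2
Empirical-formula mass = 74.08 g/mol; 148 ÷ 74.08 ≈ 2, so the molecular formula is C6H12O4.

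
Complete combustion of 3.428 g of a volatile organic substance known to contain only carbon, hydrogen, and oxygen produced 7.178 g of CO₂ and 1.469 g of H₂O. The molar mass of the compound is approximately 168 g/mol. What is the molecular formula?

mol C = 7.178 g CO₂ ÷ 44.009 g/mol = 0.16310 mol
mol H = 2 × 1.469 g H₂O ÷ 18.015 g/mol = 0.16309 mol
mass O = 3.428 − (1.9590 + 0.16439) = 1.3046 g → mol O = 1.3046 ÷ 15.999 = 0.081541 mol
Divide by the smallest (0.081541 mol): C 2.000, H 2.000, O 1.000
Empirical formula: C2H2O
Empirical-formula mass = 42.04 g/mol; 168 ÷ 42.04 ≈ 4, so the molecular formula is C8H8O4.

C8H8O4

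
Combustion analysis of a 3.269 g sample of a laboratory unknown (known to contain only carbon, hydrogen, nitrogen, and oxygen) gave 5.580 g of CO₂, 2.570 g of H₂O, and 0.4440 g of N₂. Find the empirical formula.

C4H9NO2

mol C = 5.580 g CO₂ ÷ 44.009 g/mol = 0.12679 mol
mol H = 2 × 2.570 g H₂O ÷ 18.015 g/mol = 0.28532 mol
mol N = 2 × 0.4440 g N₂ ÷ 28.014 g/mol = 0.031698 mol
mass O = 3.269 − (1.5229 + 0.28760 + 0.44400) = 1.0145 g → mol O = 1.0145 ÷ 15.999 = 0.063410 mol
Divide by the smallest (0.031698 mol): C 4.000, H 9.001, N 1.000, O 2.000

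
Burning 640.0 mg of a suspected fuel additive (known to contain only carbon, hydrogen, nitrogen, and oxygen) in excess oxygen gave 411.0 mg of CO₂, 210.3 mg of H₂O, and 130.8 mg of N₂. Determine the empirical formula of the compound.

C2H5N2O5

mol C = 0.4110 g CO₂ ÷ 44.009 g/mol = 0.0093390 mol
mol H = 2 × 0.2103 g H₂O ÷ 18.015 g/mol = 0.023347 mol
mol N = 2 × 0.1308 g N₂ ÷ 28.014 g/mol = 0.0093382 mol
mass O = 0.6400 − (0.11217 + 0.023534 + 0.13080) = 0.37350 g → mol O = 0.37350 ÷ 15.999 = 0.023345 mol
Divide by the smallest (0.0093382 mol): C 1.000, H 2.500, N 1.000, O 2.500
Multiplying each by 2 gives whole numbers: C 2.00, H 5.00, N 2.00, O 5.00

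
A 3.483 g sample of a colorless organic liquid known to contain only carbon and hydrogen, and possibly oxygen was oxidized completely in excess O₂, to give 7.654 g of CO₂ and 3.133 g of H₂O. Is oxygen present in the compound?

mol C = 7.654 g CO₂ ÷ 44.009 g/mol = 0.17392 mol
mol H = 2 × 3.133 g H₂O ÷ 18.015 g/mol = 0.34782 mol
C and H account for only 2.4395 g of the 3.483 g sample; the remaining 1.0435 g must be oxygen.

yes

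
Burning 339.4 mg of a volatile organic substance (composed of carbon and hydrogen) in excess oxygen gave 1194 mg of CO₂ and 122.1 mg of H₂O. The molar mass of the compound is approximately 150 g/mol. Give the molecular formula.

C12H6

mol C = 1.194 g CO₂ ÷ 44.009 g/mol = 0.027131 mol
mol H = 2 × 0.1221 g H₂O ÷ 18.015 g/mol = 0.013555 mol
Divide by the smallest (0.013555 mol): C 2.001, H 1.000
Empirical formula: C2H
Empirical-formula mass = 25.03 g/mol; 150 ÷ 25.03 ≈ 6, so the molecular formula is C12H6.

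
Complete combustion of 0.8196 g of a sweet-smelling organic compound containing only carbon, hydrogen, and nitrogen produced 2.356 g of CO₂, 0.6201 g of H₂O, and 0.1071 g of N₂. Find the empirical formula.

mol C = 2.356 g CO₂ ÷ 44.009 g/mol = 0.053535 mol
mol H = 2 × 0.6201 g H₂O ÷ 18.015 g/mol = 0.068843 mol
mol N = 2 × 0.1071 g N₂ ÷ 28.014 g/mol = 0.0076462 mol
Divide by the smallest (0.0076462 mol): C 7.001, H 9.004, N 1.000

C7H9N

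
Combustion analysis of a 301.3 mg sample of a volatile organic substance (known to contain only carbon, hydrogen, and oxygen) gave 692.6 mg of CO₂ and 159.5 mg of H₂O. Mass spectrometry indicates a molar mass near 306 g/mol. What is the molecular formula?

mol C = 0.6926 g CO₂ ÷ 44.009 g/mol = 0.015738 mol
mol H = 2 × 0.1595 g H₂O ÷ 18.015 g/mol = 0.017707 mol
mass O = 0.3013 − (0.18903 + 0.017849) = 0.094425 g → mol O = 0.094425 ÷ 15.999 = 0.0059020 mol
Divide by the smallest (0.0059020 mol): C 2.667, H 3.000, O 1.000
Multiplying each by 3 gives whole numbers: C 8.00, H 9.00, O 3.00
Empirical formula: C8H9O3
Empirical-formula mass = 153.16 g/mol; 306 ÷ 153.16 ≈ 2, so the molecular formula is C16H18O6.

C16H18O6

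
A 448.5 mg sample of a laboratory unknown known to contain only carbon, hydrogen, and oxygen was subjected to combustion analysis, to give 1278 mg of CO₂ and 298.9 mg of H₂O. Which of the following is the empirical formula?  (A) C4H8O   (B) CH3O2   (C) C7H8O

(C) C7H8O

mol C = 1.278 g CO₂ ÷ 44.009 g/mol = 0.029040 mol
mol H = 2 × 0.2989 g H₂O ÷ 18.015 g/mol = 0.033183 mol
mass O = 0.4485 − (0.34879 + 0.033449) = 0.066257 g → mol O = 0.066257 ÷ 15.999 = 0.0041414 mol
Divide by the smallest (0.0041414 mol): C 7.012, H 8.013, O 1.000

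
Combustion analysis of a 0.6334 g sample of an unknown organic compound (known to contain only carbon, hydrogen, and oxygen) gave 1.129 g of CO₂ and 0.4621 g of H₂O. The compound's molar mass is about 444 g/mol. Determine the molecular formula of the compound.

C18H36O12

mol C = 1.129 g CO₂ ÷ 44.009 g/mol = 0.025654 mol
mol H = 2 × 0.4621 g H₂O ÷ 18.015 g/mol = 0.051302 mol
mass O = 0.6334 − (0.30813 + 0.051712) = 0.27356 g → mol O = 0.27356 ÷ 15.999 = 0.017099 mol
Divide by the smallest (0.017099 mol): C 1.500, H 3.000, O 1.000
Multiplying each by 2 gives whole numbers: C 3.00, H 6.00, O 2.00
Empirical formula: C3H6O2
Empirical-formula mass = 74.08 g/mol; 444 ÷ 74.08 ≈ 6, so the molecular formula is C18H36O12.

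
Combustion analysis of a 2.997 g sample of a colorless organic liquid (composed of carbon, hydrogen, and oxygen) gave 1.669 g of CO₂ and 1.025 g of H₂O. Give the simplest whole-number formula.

mol C = 1.669 g CO₂ ÷ 44.009 g/mol = 0.037924 mol
mol H = 2 × 1.025 g H₂O ÷ 18.015 g/mol = 0.11379 mol
mass O = 2.997 − (0.45551 + 0.11470) = 2.4268 g → mol O = 2.4268 ÷ 15.999 = 0.15168 mol
Divide by the smallest (0.037924 mol): C 1.000, H 3.001, O 4.000

CH3O4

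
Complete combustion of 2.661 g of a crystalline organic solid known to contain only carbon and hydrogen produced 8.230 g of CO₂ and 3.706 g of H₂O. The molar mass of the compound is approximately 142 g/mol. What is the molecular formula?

mol C = 8.230 g CO₂ ÷ 44.009 g/mol = 0.18701 mol
mol H = 2 × 3.706 g H₂O ÷ 18.015 g/mol = 0.41143 mol
Divide by the smallest (0.18701 mol): C 1.000, H 2.200
Multiplying each by 5 gives whole numbers: C 5.00, H 11.00
Empirical formula: C5H11
Empirical-formula mass = 71.14 g/mol; 142 ÷ 71.14 ≈ 2, so the molecular formula is C10H22.

C10H22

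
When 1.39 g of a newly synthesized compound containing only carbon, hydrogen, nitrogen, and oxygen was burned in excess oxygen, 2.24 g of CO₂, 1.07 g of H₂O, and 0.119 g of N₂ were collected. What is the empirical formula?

mol C = 2.24 g CO₂ ÷ 44.009 g/mol = 0.05090 mol
mol H = 2 × 1.07 g H₂O ÷ 18.015 g/mol = 0.1188 mol
mol N = 2 × 0.119 g N₂ ÷ 28.014 g/mol = 0.008496 mol
mass O = 1.39 − (0.6113 + 0.1197 + 0.1190) = 0.5399 g → mol O = 0.5399 ÷ 15.999 = 0.03375 mol
Divide by the smallest (0.008496 mol): C 5.991, H 13.982, N 1.000, O 3.972

C6H14NO4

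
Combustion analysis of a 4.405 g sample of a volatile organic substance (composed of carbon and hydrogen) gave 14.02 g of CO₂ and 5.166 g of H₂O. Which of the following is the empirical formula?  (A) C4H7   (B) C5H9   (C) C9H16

mol C = 14.02 g CO₂ ÷ 44.009 g/mol = 0.31857 mol
mol H = 2 × 5.166 g H₂O ÷ 18.015 g/mol = 0.57352 mol
Divide by the smallest (0.31857 mol): C 1.000, H 1.800
Multiplying each by 5 gives whole numbers: C 5.00, H 9.00

(B) C5H9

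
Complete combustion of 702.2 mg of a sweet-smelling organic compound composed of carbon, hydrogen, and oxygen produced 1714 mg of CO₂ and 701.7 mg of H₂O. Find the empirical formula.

mol C = 1.714 g CO₂ ÷ 44.009 g/mol = 0.038947 mol
mol H = 2 × 0.7017 g H₂O ÷ 18.015 g/mol = 0.077902 mol
mass O = 0.7022 − (0.46779 + 0.078525) = 0.15589 g → mol O = 0.15589 ÷ 15.999 = 0.0097436 mol
Divide by the smallest (0.0097436 mol): C 3.997, H 7.995, O 1.000

C4H8O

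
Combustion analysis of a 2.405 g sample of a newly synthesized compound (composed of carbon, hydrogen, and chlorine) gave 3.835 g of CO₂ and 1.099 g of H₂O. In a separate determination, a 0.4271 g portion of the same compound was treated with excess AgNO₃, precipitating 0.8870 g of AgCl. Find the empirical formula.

mol C = 3.835 g CO₂ ÷ 44.009 g/mol = 0.087141 mol
mol H = 2 × 1.099 g H₂O ÷ 18.015 g/mol = 0.12201 mol
From the AgCl data: mol Cl per gram of compound = (0.8870 ÷ 143.318) ÷ 0.4271 = 0.014491 mol/g, so in the 2.405 g combustion sample mol Cl = 0.034850 mol
Divide by the smallest (0.034850 mol): C 2.500, H 3.501, Cl 1.000
Multiplying each by 2 gives whole numbers: C 5.00, H 7.00, Cl 2.00

C5H7Cl2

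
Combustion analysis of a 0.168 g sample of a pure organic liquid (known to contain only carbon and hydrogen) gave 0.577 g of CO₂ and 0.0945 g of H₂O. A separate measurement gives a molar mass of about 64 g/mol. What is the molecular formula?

C5H4

mol C = 0.577 g CO₂ ÷ 44.009 g/mol = 0.01311 mol
mol H = 2 × 0.0945 g H₂O ÷ 18.015 g/mol = 0.01049 mol
Divide by the smallest (0.01049 mol): C 1.250, H 1.000
Multiplying each by 4 gives whole numbers: C 5.00, H 4.00
Empirical formula: C5H4
Empirical-formula mass = 64.09 g/mol; 64 ÷ 64.09 ≈ 1, so the molecular formula is C5H4.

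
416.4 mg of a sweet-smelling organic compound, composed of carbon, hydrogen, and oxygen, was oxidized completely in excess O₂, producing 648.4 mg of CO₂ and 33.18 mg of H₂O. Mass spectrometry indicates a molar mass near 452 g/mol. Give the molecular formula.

mol C = 0.6484 g CO₂ ÷ 44.009 g/mol = 0.014733 mol
mol H = 2 × 0.03318 g H₂O ÷ 18.015 g/mol = 0.0036836 mol
mass O = 0.4164 − (0.17696 + 0.0037131) = 0.23572 g → mol O = 0.23572 ÷ 15.999 = 0.014734 mol
Divide by the smallest (0.0036836 mol): C 4.000, H 1.000, O 4.000
Empirical formula: C4HO4
Empirical-formula mass = 113.05 g/mol; 452 ÷ 113.05 ≈ 4, so the molecular formula is C16H4O16.

C16H4O16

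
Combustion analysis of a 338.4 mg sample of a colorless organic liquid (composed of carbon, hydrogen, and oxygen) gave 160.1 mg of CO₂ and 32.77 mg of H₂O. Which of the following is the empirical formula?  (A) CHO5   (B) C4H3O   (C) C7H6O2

mol C = 0.1601 g CO₂ ÷ 44.009 g/mol = 0.0036379 mol
mol H = 2 × 0.03277 g H₂O ÷ 18.015 g/mol = 0.0036381 mol
mass O = 0.3384 − (0.043695 + 0.0036672) = 0.29104 g → mol O = 0.29104 ÷ 15.999 = 0.018191 mol
Divide by the smallest (0.0036379 mol): C 1.000, H 1.000, O 5.000

(A) CHO5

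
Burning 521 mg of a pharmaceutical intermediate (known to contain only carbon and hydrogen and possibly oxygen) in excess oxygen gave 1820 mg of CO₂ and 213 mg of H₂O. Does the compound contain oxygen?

mol C = 1.82 g CO₂ ÷ 44.009 g/mol = 0.04136 mol
mol H = 2 × 0.213 g H₂O ÷ 18.015 g/mol = 0.02365 mol
C and H together account for 0.5206 g — essentially the entire 0.521 g sample — so the compound contains no oxygen.

no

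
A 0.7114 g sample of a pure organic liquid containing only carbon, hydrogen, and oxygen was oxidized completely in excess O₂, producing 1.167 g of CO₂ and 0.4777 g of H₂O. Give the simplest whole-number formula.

mol C = 1.167 g CO₂ ÷ 44.009 g/mol = 0.026517 mol
mol H = 2 × 0.4777 g H₂O ÷ 18.015 g/mol = 0.053034 mol
mass O = 0.7114 − (0.31850 + 0.053458) = 0.33944 g → mol O = 0.33944 ÷ 15.999 = 0.021217 mol
Divide by the smallest (0.021217 mol): C 1.250, H 2.500, O 1.000
Multiplying each by 4 gives whole numbers: C 5.00, H 10.00, O 4.00

C5H10O4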